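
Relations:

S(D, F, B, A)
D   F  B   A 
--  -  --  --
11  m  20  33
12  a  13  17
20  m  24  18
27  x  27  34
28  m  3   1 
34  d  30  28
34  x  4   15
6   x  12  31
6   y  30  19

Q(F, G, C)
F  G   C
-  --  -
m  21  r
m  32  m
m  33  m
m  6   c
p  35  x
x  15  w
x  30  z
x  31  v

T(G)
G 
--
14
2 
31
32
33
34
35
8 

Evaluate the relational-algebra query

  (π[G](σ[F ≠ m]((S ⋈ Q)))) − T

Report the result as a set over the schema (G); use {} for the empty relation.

S ⋈ Q (natural join on F): {(11, m, 20, 33, 21, r), (11, m, 20, 33, 32, m), (11, m, 20, 33, 33, m), (11, m, 20, 33, 6, c), (20, m, 24, 18, 21, r), (20, m, 24, 18, 32, m), (20, m, 24, 18, 33, m), (20, m, 24, 18, 6, c), (27, x, 27, 34, 15, w), (27, x, 27, 34, 30, z), (27, x, 27, 34, 31, v), (28, m, 3, 1, 21, r), (28, m, 3, 1, 32, m), (28, m, 3, 1, 33, m), (28, m, 3, 1, 6, c), (34, x, 4, 15, 15, w), (34, x, 4, 15, 30, z), (34, x, 4, 15, 31, v), (6, x, 12, 31, 15, w), (6, x, 12, 31, 30, z), (6, x, 12, 31, 31, v)}
Selection F ≠ m: {(27, x, 27, 34, 15, w), (27, x, 27, 34, 30, z), (27, x, 27, 34, 31, v), (34, x, 4, 15, 15, w), (34, x, 4, 15, 30, z), (34, x, 4, 15, 31, v), (6, x, 12, 31, 15, w), (6, x, 12, 31, 30, z), (6, x, 12, 31, 31, v)}
Projecting to G (6 duplicate(s) eliminated): {15, 30, 31}
Taking the difference: {15, 30}

{15, 30}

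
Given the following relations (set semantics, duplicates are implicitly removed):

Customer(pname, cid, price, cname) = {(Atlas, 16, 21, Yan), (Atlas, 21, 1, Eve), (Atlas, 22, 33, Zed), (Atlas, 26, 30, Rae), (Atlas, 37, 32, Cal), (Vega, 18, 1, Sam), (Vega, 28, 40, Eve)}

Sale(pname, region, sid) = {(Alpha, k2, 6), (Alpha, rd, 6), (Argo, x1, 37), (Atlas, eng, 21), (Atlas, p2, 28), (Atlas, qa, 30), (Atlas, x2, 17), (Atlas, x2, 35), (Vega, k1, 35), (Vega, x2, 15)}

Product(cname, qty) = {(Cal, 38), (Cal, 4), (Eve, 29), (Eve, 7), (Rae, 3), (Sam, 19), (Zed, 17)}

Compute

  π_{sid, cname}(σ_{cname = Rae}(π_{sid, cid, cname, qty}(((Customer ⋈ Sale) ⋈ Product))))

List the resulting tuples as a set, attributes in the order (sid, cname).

{(17, Rae), (21, Rae), (28, Rae), (30, Rae), (35, Rae)}

Natural join on pname: {(Atlas, 16, 21, Yan, eng, 21), (Atlas, 16, 21, Yan, p2, 28), (Atlas, 16, 21, Yan, qa, 30), (Atlas, 16, 21, Yan, x2, 17), (Atlas, 16, 21, Yan, x2, 35), (Atlas, 21, 1, Eve, eng, 21), (Atlas, 21, 1, Eve, p2, 28), (Atlas, 21, 1, Eve, qa, 30), (Atlas, 21, 1, Eve, x2, 17), (Atlas, 21, 1, Eve, x2, 35), (Atlas, 22, 33, Zed, eng, 21), (Atlas, 22, 33, Zed, p2, 28), (Atlas, 22, 33, Zed, qa, 30), (Atlas, 22, 33, Zed, x2, 17), (Atlas, 22, 33, Zed, x2, 35), (Atlas, 26, 30, Rae, eng, 21), (Atlas, 26, 30, Rae, p2, 28), (Atlas, 26, 30, Rae, qa, 30), (Atlas, 26, 30, Rae, x2, 17), (Atlas, 26, 30, Rae, x2, 35), (Atlas, 37, 32, Cal, eng, 21), (Atlas, 37, 32, Cal, p2, 28), (Atlas, 37, 32, Cal, qa, 30), (Atlas, 37, 32, Cal, x2, 17), (Atlas, 37, 32, Cal, x2, 35), (Vega, 18, 1, Sam, k1, 35), (Vega, 18, 1, Sam, x2, 15), (Vega, 28, 40, Eve, k1, 35), (Vega, 28, 40, Eve, x2, 15)}
Natural join on cname: {(Atlas, 21, 1, Eve, eng, 21, 29), (Atlas, 21, 1, Eve, eng, 21, 7), (Atlas, 21, 1, Eve, p2, 28, 29), (Atlas, 21, 1, Eve, p2, 28, 7), (Atlas, 21, 1, Eve, qa, 30, 29), (Atlas, 21, 1, Eve, qa, 30, 7), (Atlas, 21, 1, Eve, x2, 17, 29), (Atlas, 21, 1, Eve, x2, 17, 7), (Atlas, 21, 1, Eve, x2, 35, 29), (Atlas, 21, 1, Eve, x2, 35, 7), (Atlas, 22, 33, Zed, eng, 21, 17), (Atlas, 22, 33, Zed, p2, 28, 17), (Atlas, 22, 33, Zed, qa, 30, 17), (Atlas, 22, 33, Zed, x2, 17, 17), (Atlas, 22, 33, Zed, x2, 35, 17), (Atlas, 26, 30, Rae, eng, 21, 3), (Atlas, 26, 30, Rae, p2, 28, 3), (Atlas, 26, 30, Rae, qa, 30, 3), (Atlas, 26, 30, Rae, x2, 17, 3), (Atlas, 26, 30, Rae, x2, 35, 3), (Atlas, 37, 32, Cal, eng, 21, 38), (Atlas, 37, 32, Cal, eng, 21, 4), (Atlas, 37, 32, Cal, p2, 28, 38), (Atlas, 37, 32, Cal, p2, 28, 4), (Atlas, 37, 32, Cal, qa, 30, 38), (Atlas, 37, 32, Cal, qa, 30, 4), (Atlas, 37, 32, Cal, x2, 17, 38), (Atlas, 37, 32, Cal, x2, 17, 4), (Atlas, 37, 32, Cal, x2, 35, 38), (Atlas, 37, 32, Cal, x2, 35, 4), (Vega, 18, 1, Sam, k1, 35, 19), (Vega, 18, 1, Sam, x2, 15, 19), (Vega, 28, 40, Eve, k1, 35, 29), (Vega, 28, 40, Eve, k1, 35, 7), (Vega, 28, 40, Eve, x2, 15, 29), (Vega, 28, 40, Eve, x2, 15, 7)}
Projecting to sid, cid, cname, qty: {(15, 18, Sam, 19), (15, 28, Eve, 29), (15, 28, Eve, 7), (17, 21, Eve, 29), (17, 21, Eve, 7), (17, 22, Zed, 17), (17, 26, Rae, 3), (17, 37, Cal, 38), (17, 37, Cal, 4), (21, 21, Eve, 29), (21, 21, Eve, 7), (21, 22, Zed, 17), (21, 26, Rae, 3), (21, 37, Cal, 38), (21, 37, Cal, 4), (28, 21, Eve, 29), (28, 21, Eve, 7), (28, 22, Zed, 17), (28, 26, Rae, 3), (28, 37, Cal, 38), (28, 37, Cal, 4), (30, 21, Eve, 29), (30, 21, Eve, 7), (30, 22, Zed, 17), (30, 26, Rae, 3), (30, 37, Cal, 38), (30, 37, Cal, 4), (35, 18, Sam, 19), (35, 21, Eve, 29), (35, 21, Eve, 7), (35, 22, Zed, 17), (35, 26, Rae, 3), (35, 28, Eve, 29), (35, 28, Eve, 7), (35, 37, Cal, 38), (35, 37, Cal, 4)}
Apply σ_{cname = Rae}; surviving tuples: {(17, 26, Rae, 3), (21, 26, Rae, 3), (28, 26, Rae, 3), (30, 26, Rae, 3), (35, 26, Rae, 3)}
Projecting to sid, cname: {(17, Rae), (21, Rae), (28, Rae), (30, Rae), (35, Rae)}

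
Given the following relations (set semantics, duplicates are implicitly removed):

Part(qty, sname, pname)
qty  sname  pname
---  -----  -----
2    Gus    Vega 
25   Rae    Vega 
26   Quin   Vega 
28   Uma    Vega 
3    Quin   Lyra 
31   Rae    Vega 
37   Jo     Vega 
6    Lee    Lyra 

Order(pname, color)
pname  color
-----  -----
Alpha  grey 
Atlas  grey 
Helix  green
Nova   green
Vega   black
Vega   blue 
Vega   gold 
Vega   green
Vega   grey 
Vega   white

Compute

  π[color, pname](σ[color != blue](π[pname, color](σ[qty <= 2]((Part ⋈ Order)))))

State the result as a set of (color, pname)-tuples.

{(black, Vega), (gold, Vega), (green, Vega), (grey, Vega), (white, Vega)}

Part ⋈ Order (natural join on pname): {(2, Gus, Vega, black), (2, Gus, Vega, blue), (2, Gus, Vega, gold), (2, Gus, Vega, green), (2, Gus, Vega, grey), (2, Gus, Vega, white), (25, Rae, Vega, black), (25, Rae, Vega, blue), (25, Rae, Vega, gold), (25, Rae, Vega, green), (25, Rae, Vega, grey), (25, Rae, Vega, white), (26, Quin, Vega, black), (26, Quin, Vega, blue), (26, Quin, Vega, gold), (26, Quin, Vega, green), (26, Quin, Vega, grey), (26, Quin, Vega, white), (28, Uma, Vega, black), (28, Uma, Vega, blue), (28, Uma, Vega, gold), (28, Uma, Vega, green), (28, Uma, Vega, grey), (28, Uma, Vega, white), (31, Rae, Vega, black), (31, Rae, Vega, blue), (31, Rae, Vega, gold), (31, Rae, Vega, green), (31, Rae, Vega, grey), (31, Rae, Vega, white), (37, Jo, Vega, black), (37, Jo, Vega, blue), (37, Jo, Vega, gold), (37, Jo, Vega, green), (37, Jo, Vega, grey), (37, Jo, Vega, white)}
Apply σ_{qty <= 2}; surviving tuples: {(2, Gus, Vega, black), (2, Gus, Vega, blue), (2, Gus, Vega, gold), (2, Gus, Vega, green), (2, Gus, Vega, grey), (2, Gus, Vega, white)}
Keep only column(s) pname, color: {(Vega, black), (Vega, blue), (Vega, gold), (Vega, green), (Vega, grey), (Vega, white)}
Apply σ_{color != blue}; surviving tuples: {(Vega, black), (Vega, gold), (Vega, green), (Vega, grey), (Vega, white)}
Keep only column(s) color, pname: {(black, Vega), (gold, Vega), (green, Vega), (grey, Vega), (white, Vega)}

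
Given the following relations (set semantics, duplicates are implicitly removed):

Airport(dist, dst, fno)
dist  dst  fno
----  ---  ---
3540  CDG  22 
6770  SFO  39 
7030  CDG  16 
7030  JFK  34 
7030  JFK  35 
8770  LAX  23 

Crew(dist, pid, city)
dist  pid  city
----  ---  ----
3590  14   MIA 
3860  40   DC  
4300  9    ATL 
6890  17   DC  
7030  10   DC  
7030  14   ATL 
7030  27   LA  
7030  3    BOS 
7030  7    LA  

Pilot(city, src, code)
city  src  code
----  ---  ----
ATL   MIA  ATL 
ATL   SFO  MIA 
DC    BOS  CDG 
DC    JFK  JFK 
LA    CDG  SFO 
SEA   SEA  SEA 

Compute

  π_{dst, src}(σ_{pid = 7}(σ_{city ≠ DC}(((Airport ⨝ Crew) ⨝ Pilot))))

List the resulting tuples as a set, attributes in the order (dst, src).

Joining Airport and Crew on dist yields {(7030, CDG, 16, 10, DC), (7030, CDG, 16, 14, ATL), (7030, CDG, 16, 27, LA), (7030, CDG, 16, 3, BOS), (7030, CDG, 16, 7, LA), (7030, JFK, 34, 10, DC), (7030, JFK, 34, 14, ATL), (7030, JFK, 34, 27, LA), (7030, JFK, 34, 3, BOS), (7030, JFK, 34, 7, LA), (7030, JFK, 35, 10, DC), (7030, JFK, 35, 14, ATL), (7030, JFK, 35, 27, LA), (7030, JFK, 35, 3, BOS), (7030, JFK, 35, 7, LA)}.
Joining (Airport ⨝ Crew) and Pilot on city yields {(7030, CDG, 16, 10, DC, BOS, CDG), (7030, CDG, 16, 10, DC, JFK, JFK), (7030, CDG, 16, 14, ATL, MIA, ATL), (7030, CDG, 16, 14, ATL, SFO, MIA), (7030, CDG, 16, 27, LA, CDG, SFO), (7030, CDG, 16, 7, LA, CDG, SFO), (7030, JFK, 34, 10, DC, BOS, CDG), (7030, JFK, 34, 10, DC, JFK, JFK), (7030, JFK, 34, 14, ATL, MIA, ATL), (7030, JFK, 34, 14, ATL, SFO, MIA), (7030, JFK, 34, 27, LA, CDG, SFO), (7030, JFK, 34, 7, LA, CDG, SFO), (7030, JFK, 35, 10, DC, BOS, CDG), (7030, JFK, 35, 10, DC, JFK, JFK), (7030, JFK, 35, 14, ATL, MIA, ATL), (7030, JFK, 35, 14, ATL, SFO, MIA), (7030, JFK, 35, 27, LA, CDG, SFO), (7030, JFK, 35, 7, LA, CDG, SFO)}.
σ[city ≠ DC]: keep tuples satisfying city ≠ DC → {(7030, CDG, 16, 14, ATL, MIA, ATL), (7030, CDG, 16, 14, ATL, SFO, MIA), (7030, CDG, 16, 27, LA, CDG, SFO), (7030, CDG, 16, 7, LA, CDG, SFO), (7030, JFK, 34, 14, ATL, MIA, ATL), (7030, JFK, 34, 14, ATL, SFO, MIA), (7030, JFK, 34, 27, LA, CDG, SFO), (7030, JFK, 34, 7, LA, CDG, SFO), (7030, JFK, 35, 14, ATL, MIA, ATL), (7030, JFK, 35, 14, ATL, SFO, MIA), (7030, JFK, 35, 27, LA, CDG, SFO), (7030, JFK, 35, 7, LA, CDG, SFO)}
σ[pid = 7]: keep tuples satisfying pid = 7 → {(7030, CDG, 16, 7, LA, CDG, SFO), (7030, JFK, 34, 7, LA, CDG, SFO), (7030, JFK, 35, 7, LA, CDG, SFO)}
π_{dst, src} gives {(CDG, CDG), (JFK, CDG)} (1 duplicate(s) eliminated).

{(CDG, CDG), (JFK, CDG)}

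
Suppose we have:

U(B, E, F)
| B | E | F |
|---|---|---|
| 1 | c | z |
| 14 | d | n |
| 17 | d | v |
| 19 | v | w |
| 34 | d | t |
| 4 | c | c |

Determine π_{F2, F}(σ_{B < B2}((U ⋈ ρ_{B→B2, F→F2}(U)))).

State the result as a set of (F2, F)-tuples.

{(c, z), (t, n), (t, v), (v, n)}

ρ[B→B2, F→F2]: schema becomes (B2, E, F2); tuples unchanged.
U ⋈ ρ_{B→B2, F→F2}(U) (natural join on E): {(1, c, z, 1, z), (1, c, z, 4, c), (14, d, n, 14, n), (14, d, n, 17, v), (14, d, n, 34, t), (17, d, v, 14, n), (17, d, v, 17, v), (17, d, v, 34, t), (19, v, w, 19, w), (34, d, t, 14, n), (34, d, t, 17, v), (34, d, t, 34, t), (4, c, c, 1, z), (4, c, c, 4, c)}
Selection B < B2: {(1, c, z, 4, c), (14, d, n, 17, v), (14, d, n, 34, t), (17, d, v, 34, t)}
Projecting to F2, F: {(c, z), (t, n), (t, v), (v, n)}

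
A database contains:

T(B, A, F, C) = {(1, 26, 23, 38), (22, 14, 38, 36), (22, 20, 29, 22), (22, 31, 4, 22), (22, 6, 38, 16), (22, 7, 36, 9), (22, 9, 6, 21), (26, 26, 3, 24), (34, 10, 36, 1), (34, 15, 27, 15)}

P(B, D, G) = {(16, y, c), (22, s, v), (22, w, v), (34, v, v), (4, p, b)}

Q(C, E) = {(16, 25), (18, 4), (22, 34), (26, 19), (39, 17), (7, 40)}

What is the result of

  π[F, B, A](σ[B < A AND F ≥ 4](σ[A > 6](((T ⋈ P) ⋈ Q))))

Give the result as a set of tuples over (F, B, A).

Natural join on B: {(22, 14, 38, 36, s, v), (22, 14, 38, 36, w, v), (22, 20, 29, 22, s, v), (22, 20, 29, 22, w, v), (22, 31, 4, 22, s, v), (22, 31, 4, 22, w, v), (22, 6, 38, 16, s, v), (22, 6, 38, 16, w, v), (22, 7, 36, 9, s, v), (22, 7, 36, 9, w, v), (22, 9, 6, 21, s, v), (22, 9, 6, 21, w, v), (34, 10, 36, 1, v, v), (34, 15, 27, 15, v, v)}
Natural join on C: {(22, 20, 29, 22, s, v, 34), (22, 20, 29, 22, w, v, 34), (22, 31, 4, 22, s, v, 34), (22, 31, 4, 22, w, v, 34), (22, 6, 38, 16, s, v, 25), (22, 6, 38, 16, w, v, 25)}
Filtering on A > 6 leaves {(22, 20, 29, 22, s, v, 34), (22, 20, 29, 22, w, v, 34), (22, 31, 4, 22, s, v, 34), (22, 31, 4, 22, w, v, 34)}.
Filtering on B < A AND F ≥ 4 leaves {(22, 31, 4, 22, s, v, 34), (22, 31, 4, 22, w, v, 34)}.
Keep only column(s) F, B, A (1 duplicate(s) eliminated): {(4, 22, 31)}

{(4, 22, 31)}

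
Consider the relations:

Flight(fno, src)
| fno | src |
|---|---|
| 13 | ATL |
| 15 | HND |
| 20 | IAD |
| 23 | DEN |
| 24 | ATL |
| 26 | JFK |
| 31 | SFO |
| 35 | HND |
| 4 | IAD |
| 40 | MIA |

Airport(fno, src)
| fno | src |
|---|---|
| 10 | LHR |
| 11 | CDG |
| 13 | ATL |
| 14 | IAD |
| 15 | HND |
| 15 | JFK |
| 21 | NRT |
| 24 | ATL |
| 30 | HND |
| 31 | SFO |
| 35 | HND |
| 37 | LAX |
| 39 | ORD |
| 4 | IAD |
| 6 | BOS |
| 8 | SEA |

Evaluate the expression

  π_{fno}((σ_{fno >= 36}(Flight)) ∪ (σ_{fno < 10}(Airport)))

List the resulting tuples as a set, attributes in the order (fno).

Selection fno >= 36: {(40, MIA)}
Selection fno < 10: {(4, IAD), (6, BOS), (8, SEA)}
Taking the union: {(4, IAD), (40, MIA), (6, BOS), (8, SEA)}
Keep only column(s) fno: {4, 40, 6, 8}

{4, 40, 6, 8}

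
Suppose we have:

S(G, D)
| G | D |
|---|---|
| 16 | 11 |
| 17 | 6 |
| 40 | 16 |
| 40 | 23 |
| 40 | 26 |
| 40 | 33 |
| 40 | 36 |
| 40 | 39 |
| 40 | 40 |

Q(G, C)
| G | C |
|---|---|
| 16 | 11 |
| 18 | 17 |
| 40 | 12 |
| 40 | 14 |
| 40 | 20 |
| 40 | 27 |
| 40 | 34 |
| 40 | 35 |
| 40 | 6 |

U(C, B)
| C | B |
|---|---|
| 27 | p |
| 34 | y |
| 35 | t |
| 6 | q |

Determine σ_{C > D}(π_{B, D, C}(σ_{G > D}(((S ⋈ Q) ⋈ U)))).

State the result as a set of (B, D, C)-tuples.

Joining S and Q on G yields {(16, 11, 11), (40, 16, 12), (40, 16, 14), (40, 16, 20), (40, 16, 27), (40, 16, 34), (40, 16, 35), (40, 16, 6), (40, 23, 12), (40, 23, 14), (40, 23, 20), (40, 23, 27), (40, 23, 34), (40, 23, 35), (40, 23, 6), (40, 26, 12), (40, 26, 14), (40, 26, 20), (40, 26, 27), (40, 26, 34), (40, 26, 35), (40, 26, 6), (40, 33, 12), (40, 33, 14), (40, 33, 20), (40, 33, 27), (40, 33, 34), (40, 33, 35), (40, 33, 6), (40, 36, 12), (40, 36, 14), (40, 36, 20), (40, 36, 27), (40, 36, 34), (40, 36, 35), (40, 36, 6), (40, 39, 12), (40, 39, 14), (40, 39, 20), (40, 39, 27), (40, 39, 34), (40, 39, 35), (40, 39, 6), (40, 40, 12), (40, 40, 14), (40, 40, 20), (40, 40, 27), (40, 40, 34), (40, 40, 35), (40, 40, 6)}.
Joining (S ⋈ Q) and U on C yields {(40, 16, 27, p), (40, 16, 34, y), (40, 16, 35, t), (40, 16, 6, q), (40, 23, 27, p), (40, 23, 34, y), (40, 23, 35, t), (40, 23, 6, q), (40, 26, 27, p), (40, 26, 34, y), (40, 26, 35, t), (40, 26, 6, q), (40, 33, 27, p), (40, 33, 34, y), (40, 33, 35, t), (40, 33, 6, q), (40, 36, 27, p), (40, 36, 34, y), (40, 36, 35, t), (40, 36, 6, q), (40, 39, 27, p), (40, 39, 34, y), (40, 39, 35, t), (40, 39, 6, q), (40, 40, 27, p), (40, 40, 34, y), (40, 40, 35, t), (40, 40, 6, q)}.
Filtering on G > D leaves {(40, 16, 27, p), (40, 16, 34, y), (40, 16, 35, t), (40, 16, 6, q), (40, 23, 27, p), (40, 23, 34, y), (40, 23, 35, t), (40, 23, 6, q), (40, 26, 27, p), (40, 26, 34, y), (40, 26, 35, t), (40, 26, 6, q), (40, 33, 27, p), (40, 33, 34, y), (40, 33, 35, t), (40, 33, 6, q), (40, 36, 27, p), (40, 36, 34, y), (40, 36, 35, t), (40, 36, 6, q), (40, 39, 27, p), (40, 39, 34, y), (40, 39, 35, t), (40, 39, 6, q)}.
Keep only column(s) B, D, C: {(p, 16, 27), (p, 23, 27), (p, 26, 27), (p, 33, 27), (p, 36, 27), (p, 39, 27), (q, 16, 6), (q, 23, 6), (q, 26, 6), (q, 33, 6), (q, 36, 6), (q, 39, 6), (t, 16, 35), (t, 23, 35), (t, 26, 35), (t, 33, 35), (t, 36, 35), (t, 39, 35), (y, 16, 34), (y, 23, 34), (y, 26, 34), (y, 33, 34), (y, 36, 34), (y, 39, 34)}
Filtering on C > D leaves {(p, 16, 27), (p, 23, 27), (p, 26, 27), (t, 16, 35), (t, 23, 35), (t, 26, 35), (t, 33, 35), (y, 16, 34), (y, 23, 34), (y, 26, 34), (y, 33, 34)}.

{(p, 16, 27), (p, 23, 27), (p, 26, 27), (t, 16, 35), (t, 23, 35), (t, 26, 35), (t, 33, 35), (y, 16, 34), (y, 23, 34), (y, 26, 34), (y, 33, 34)}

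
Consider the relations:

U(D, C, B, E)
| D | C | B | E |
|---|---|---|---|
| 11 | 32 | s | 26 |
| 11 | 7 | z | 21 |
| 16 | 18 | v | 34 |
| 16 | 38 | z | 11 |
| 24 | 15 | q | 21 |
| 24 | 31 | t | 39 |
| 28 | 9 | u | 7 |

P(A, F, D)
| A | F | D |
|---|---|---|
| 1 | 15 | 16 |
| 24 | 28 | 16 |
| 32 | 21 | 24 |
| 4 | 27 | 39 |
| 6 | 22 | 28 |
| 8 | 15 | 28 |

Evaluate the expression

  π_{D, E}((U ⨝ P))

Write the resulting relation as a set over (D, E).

{(16, 11), (16, 34), (24, 21), (24, 39), (28, 7)}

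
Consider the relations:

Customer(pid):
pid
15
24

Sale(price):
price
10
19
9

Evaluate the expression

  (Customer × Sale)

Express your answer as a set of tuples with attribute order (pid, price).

{(15, 10), (15, 19), (15, 9), (24, 10), (24, 19), (24, 9)}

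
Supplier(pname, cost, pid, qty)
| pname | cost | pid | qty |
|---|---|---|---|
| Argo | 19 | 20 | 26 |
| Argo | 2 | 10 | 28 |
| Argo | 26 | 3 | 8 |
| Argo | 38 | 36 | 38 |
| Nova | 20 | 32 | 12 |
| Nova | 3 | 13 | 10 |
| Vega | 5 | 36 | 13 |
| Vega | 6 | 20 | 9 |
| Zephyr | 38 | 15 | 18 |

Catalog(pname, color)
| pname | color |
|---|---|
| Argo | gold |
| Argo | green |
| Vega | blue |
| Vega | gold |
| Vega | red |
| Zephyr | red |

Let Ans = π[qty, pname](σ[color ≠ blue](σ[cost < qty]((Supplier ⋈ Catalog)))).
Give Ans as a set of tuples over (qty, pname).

Supplier ⋈ Catalog (natural join on pname): {(Argo, 19, 20, 26, gold), (Argo, 19, 20, 26, green), (Argo, 2, 10, 28, gold), (Argo, 2, 10, 28, green), (Argo, 26, 3, 8, gold), (Argo, 26, 3, 8, green), (Argo, 38, 36, 38, gold), (Argo, 38, 36, 38, green), (Vega, 5, 36, 13, blue), (Vega, 5, 36, 13, gold), (Vega, 5, 36, 13, red), (Vega, 6, 20, 9, blue), (Vega, 6, 20, 9, gold), (Vega, 6, 20, 9, red), (Zephyr, 38, 15, 18, red)}
σ[cost < qty]: keep tuples satisfying cost < qty → {(Argo, 19, 20, 26, gold), (Argo, 19, 20, 26, green), (Argo, 2, 10, 28, gold), (Argo, 2, 10, 28, green), (Vega, 5, 36, 13, blue), (Vega, 5, 36, 13, gold), (Vega, 5, 36, 13, red), (Vega, 6, 20, 9, blue), (Vega, 6, 20, 9, gold), (Vega, 6, 20, 9, red)}
σ[color ≠ blue]: keep tuples satisfying color ≠ blue → {(Argo, 19, 20, 26, gold), (Argo, 19, 20, 26, green), (Argo, 2, 10, 28, gold), (Argo, 2, 10, 28, green), (Vega, 5, 36, 13, gold), (Vega, 5, 36, 13, red), (Vega, 6, 20, 9, gold), (Vega, 6, 20, 9, red)}
π_{qty, pname} gives {(13, Vega), (26, Argo), (28, Argo), (9, Vega)} (4 duplicate(s) eliminated).

{(13, Vega), (26, Argo), (28, Argo), (9, Vega)}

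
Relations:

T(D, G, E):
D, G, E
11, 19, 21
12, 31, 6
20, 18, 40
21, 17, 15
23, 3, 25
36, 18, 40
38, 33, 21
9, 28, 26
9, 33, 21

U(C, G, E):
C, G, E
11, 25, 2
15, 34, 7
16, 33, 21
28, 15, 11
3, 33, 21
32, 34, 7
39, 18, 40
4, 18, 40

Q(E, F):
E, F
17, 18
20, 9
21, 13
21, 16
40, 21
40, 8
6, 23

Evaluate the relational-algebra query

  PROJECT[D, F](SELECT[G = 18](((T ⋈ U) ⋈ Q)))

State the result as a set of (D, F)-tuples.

Joining T and U on G, E yields {(20, 18, 40, 39), (20, 18, 40, 4), (36, 18, 40, 39), (36, 18, 40, 4), (38, 33, 21, 16), (38, 33, 21, 3), (9, 33, 21, 16), (9, 33, 21, 3)}.
Joining (T ⋈ U) and Q on E yields {(20, 18, 40, 39, 21), (20, 18, 40, 39, 8), (20, 18, 40, 4, 21), (20, 18, 40, 4, 8), (36, 18, 40, 39, 21), (36, 18, 40, 39, 8), (36, 18, 40, 4, 21), (36, 18, 40, 4, 8), (38, 33, 21, 16, 13), (38, 33, 21, 16, 16), (38, 33, 21, 3, 13), (38, 33, 21, 3, 16), (9, 33, 21, 16, 13), (9, 33, 21, 16, 16), (9, 33, 21, 3, 13), (9, 33, 21, 3, 16)}.
Filtering on G = 18 leaves {(20, 18, 40, 39, 21), (20, 18, 40, 39, 8), (20, 18, 40, 4, 21), (20, 18, 40, 4, 8), (36, 18, 40, 39, 21), (36, 18, 40, 39, 8), (36, 18, 40, 4, 21), (36, 18, 40, 4, 8)}.
Projecting to D, F (4 duplicate(s) eliminated): {(20, 21), (20, 8), (36, 21), (36, 8)}

{(20, 21), (20, 8), (36, 21), (36, 8)}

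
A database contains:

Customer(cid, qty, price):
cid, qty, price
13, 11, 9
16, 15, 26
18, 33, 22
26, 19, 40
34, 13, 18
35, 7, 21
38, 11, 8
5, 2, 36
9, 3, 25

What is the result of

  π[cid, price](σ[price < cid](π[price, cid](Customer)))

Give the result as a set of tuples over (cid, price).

π_{price, cid} gives {(18, 34), (21, 35), (22, 18), (25, 9), (26, 16), (36, 5), (40, 26), (8, 38), (9, 13)}.
σ[price < cid]: keep tuples satisfying price < cid → {(18, 34), (21, 35), (8, 38), (9, 13)}
π_{cid, price} gives {(13, 9), (34, 18), (35, 21), (38, 8)}.

{(13, 9), (34, 18), (35, 21), (38, 8)}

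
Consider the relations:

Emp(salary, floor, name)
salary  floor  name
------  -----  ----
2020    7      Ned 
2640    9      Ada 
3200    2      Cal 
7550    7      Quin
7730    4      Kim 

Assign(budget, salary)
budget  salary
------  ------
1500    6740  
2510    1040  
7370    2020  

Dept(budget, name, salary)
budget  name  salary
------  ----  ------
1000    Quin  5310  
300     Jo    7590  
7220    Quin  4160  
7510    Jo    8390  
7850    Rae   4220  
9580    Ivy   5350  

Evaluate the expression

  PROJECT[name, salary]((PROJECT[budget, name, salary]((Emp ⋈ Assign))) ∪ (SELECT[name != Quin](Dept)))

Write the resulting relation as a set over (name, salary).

{(Ivy, 5350), (Jo, 7590), (Jo, 8390), (Ned, 2020), (Rae, 4220)}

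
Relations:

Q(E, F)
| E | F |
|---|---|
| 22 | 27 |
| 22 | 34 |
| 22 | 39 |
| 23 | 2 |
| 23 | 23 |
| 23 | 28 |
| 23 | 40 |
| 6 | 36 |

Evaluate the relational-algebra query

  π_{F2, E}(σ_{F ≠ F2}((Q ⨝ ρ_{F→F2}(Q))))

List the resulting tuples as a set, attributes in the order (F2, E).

ρ[F→F2]: schema becomes (E, F2); tuples unchanged.
Q ⋈ ρ_{F→F2}(Q) (natural join on E): {(22, 27, 27), (22, 27, 34), (22, 27, 39), (22, 34, 27), (22, 34, 34), (22, 34, 39), (22, 39, 27), (22, 39, 34), (22, 39, 39), (23, 2, 2), (23, 2, 23), (23, 2, 28), (23, 2, 40), (23, 23, 2), (23, 23, 23), (23, 23, 28), (23, 23, 40), (23, 28, 2), (23, 28, 23), (23, 28, 28), (23, 28, 40), (23, 40, 2), (23, 40, 23), (23, 40, 28), (23, 40, 40), (6, 36, 36)}
Apply σ_{F ≠ F2}; surviving tuples: {(22, 27, 34), (22, 27, 39), (22, 34, 27), (22, 34, 39), (22, 39, 27), (22, 39, 34), (23, 2, 23), (23, 2, 28), (23, 2, 40), (23, 23, 2), (23, 23, 28), (23, 23, 40), (23, 28, 2), (23, 28, 23), (23, 28, 40), (23, 40, 2), (23, 40, 23), (23, 40, 28)}
Keep only column(s) F2, E (11 duplicate(s) eliminated): {(2, 23), (23, 23), (27, 22), (28, 23), (34, 22), (39, 22), (40, 23)}

{(2, 23), (23, 23), (27, 22), (28, 23), (34, 22), (39, 22), (40, 23)}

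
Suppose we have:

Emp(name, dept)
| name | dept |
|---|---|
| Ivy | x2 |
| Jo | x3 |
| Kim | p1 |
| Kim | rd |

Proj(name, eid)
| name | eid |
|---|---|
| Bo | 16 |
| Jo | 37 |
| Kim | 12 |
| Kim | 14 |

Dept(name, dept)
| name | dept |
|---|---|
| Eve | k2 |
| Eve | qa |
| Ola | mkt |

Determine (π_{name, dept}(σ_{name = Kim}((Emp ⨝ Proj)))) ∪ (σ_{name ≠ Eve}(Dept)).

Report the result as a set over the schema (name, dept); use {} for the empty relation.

Joining Emp and Proj on name yields {(Jo, x3, 37), (Kim, p1, 12), (Kim, p1, 14), (Kim, rd, 12), (Kim, rd, 14)}.
σ[name = Kim]: keep tuples satisfying name = Kim → {(Kim, p1, 12), (Kim, p1, 14), (Kim, rd, 12), (Kim, rd, 14)}
Projecting to name, dept (2 duplicate(s) eliminated): {(Kim, p1), (Kim, rd)}
σ[name ≠ Eve]: keep tuples satisfying name ≠ Eve → {(Ola, mkt)}
Union: {(Kim, p1), (Kim, rd)} with {(Ola, mkt)} → {(Kim, p1), (Kim, rd), (Ola, mkt)}

{(Kim, p1), (Kim, rd), (Ola, mkt)}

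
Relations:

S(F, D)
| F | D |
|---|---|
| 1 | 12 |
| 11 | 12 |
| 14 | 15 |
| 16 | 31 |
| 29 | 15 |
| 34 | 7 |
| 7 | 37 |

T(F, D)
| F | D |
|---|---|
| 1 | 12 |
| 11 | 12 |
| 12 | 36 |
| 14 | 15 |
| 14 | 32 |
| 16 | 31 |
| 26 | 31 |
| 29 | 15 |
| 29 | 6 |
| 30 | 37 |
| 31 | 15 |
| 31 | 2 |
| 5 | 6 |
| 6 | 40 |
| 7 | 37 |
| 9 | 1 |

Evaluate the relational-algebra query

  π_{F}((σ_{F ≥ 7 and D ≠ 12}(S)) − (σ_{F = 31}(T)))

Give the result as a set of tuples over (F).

{14, 16, 29, 34, 7}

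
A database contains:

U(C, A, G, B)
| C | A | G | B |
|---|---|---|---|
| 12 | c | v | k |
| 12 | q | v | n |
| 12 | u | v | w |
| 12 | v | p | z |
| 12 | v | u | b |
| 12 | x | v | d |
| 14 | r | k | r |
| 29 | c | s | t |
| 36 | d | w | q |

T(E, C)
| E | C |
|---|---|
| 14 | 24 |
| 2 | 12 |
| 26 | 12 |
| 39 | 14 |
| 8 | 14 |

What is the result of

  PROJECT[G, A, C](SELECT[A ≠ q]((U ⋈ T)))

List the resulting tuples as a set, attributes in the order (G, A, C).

Natural join on C: {(12, c, v, k, 2), (12, c, v, k, 26), (12, q, v, n, 2), (12, q, v, n, 26), (12, u, v, w, 2), (12, u, v, w, 26), (12, v, p, z, 2), (12, v, p, z, 26), (12, v, u, b, 2), (12, v, u, b, 26), (12, x, v, d, 2), (12, x, v, d, 26), (14, r, k, r, 39), (14, r, k, r, 8)}
Apply σ_{A ≠ q}; surviving tuples: {(12, c, v, k, 2), (12, c, v, k, 26), (12, u, v, w, 2), (12, u, v, w, 26), (12, v, p, z, 2), (12, v, p, z, 26), (12, v, u, b, 2), (12, v, u, b, 26), (12, x, v, d, 2), (12, x, v, d, 26), (14, r, k, r, 39), (14, r, k, r, 8)}
π[G, A, C]: project onto (G, A, C) (6 duplicate(s) eliminated) → {(k, r, 14), (p, v, 12), (u, v, 12), (v, c, 12), (v, u, 12), (v, x, 12)}

{(k, r, 14), (p, v, 12), (u, v, 12), (v, c, 12), (v, u, 12), (v, x, 12)}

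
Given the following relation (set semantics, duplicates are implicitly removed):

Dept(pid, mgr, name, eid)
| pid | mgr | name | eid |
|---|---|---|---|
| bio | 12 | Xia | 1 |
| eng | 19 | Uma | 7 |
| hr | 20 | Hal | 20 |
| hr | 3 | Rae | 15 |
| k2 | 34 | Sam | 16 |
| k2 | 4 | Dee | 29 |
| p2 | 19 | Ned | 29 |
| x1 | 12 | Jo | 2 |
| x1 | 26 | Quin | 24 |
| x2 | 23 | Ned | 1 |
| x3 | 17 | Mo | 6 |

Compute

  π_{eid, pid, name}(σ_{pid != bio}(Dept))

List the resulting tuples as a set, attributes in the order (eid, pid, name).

Apply σ_{pid != bio}; surviving tuples: {(eng, 19, Uma, 7), (hr, 20, Hal, 20), (hr, 3, Rae, 15), (k2, 34, Sam, 16), (k2, 4, Dee, 29), (p2, 19, Ned, 29), (x1, 12, Jo, 2), (x1, 26, Quin, 24), (x2, 23, Ned, 1), (x3, 17, Mo, 6)}
Projecting to eid, pid, name: {(1, x2, Ned), (15, hr, Rae), (16, k2, Sam), (2, x1, Jo), (20, hr, Hal), (24, x1, Quin), (29, k2, Dee), (29, p2, Ned), (6, x3, Mo), (7, eng, Uma)}

{(1, x2, Ned), (15, hr, Rae), (16, k2, Sam), (2, x1, Jo), (20, hr, Hal), (24, x1, Quin), (29, k2, Dee), (29, p2, Ned), (6, x3, Mo), (7, eng, Uma)}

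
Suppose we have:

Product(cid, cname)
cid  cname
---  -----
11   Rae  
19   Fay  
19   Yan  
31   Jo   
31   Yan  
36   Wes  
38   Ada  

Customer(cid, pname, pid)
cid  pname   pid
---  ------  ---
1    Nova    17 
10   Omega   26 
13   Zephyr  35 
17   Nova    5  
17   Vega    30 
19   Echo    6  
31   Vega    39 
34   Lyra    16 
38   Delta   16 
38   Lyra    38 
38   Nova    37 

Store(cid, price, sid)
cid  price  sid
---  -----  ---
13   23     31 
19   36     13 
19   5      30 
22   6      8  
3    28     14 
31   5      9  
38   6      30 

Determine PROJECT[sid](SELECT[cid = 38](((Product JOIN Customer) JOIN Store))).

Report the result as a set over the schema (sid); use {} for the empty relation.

{30}

Natural join on cid: {(19, Fay, Echo, 6), (19, Yan, Echo, 6), (31, Jo, Vega, 39), (31, Yan, Vega, 39), (38, Ada, Delta, 16), (38, Ada, Lyra, 38), (38, Ada, Nova, 37)}
Natural join on cid: {(19, Fay, Echo, 6, 36, 13), (19, Fay, Echo, 6, 5, 30), (19, Yan, Echo, 6, 36, 13), (19, Yan, Echo, 6, 5, 30), (31, Jo, Vega, 39, 5, 9), (31, Yan, Vega, 39, 5, 9), (38, Ada, Delta, 16, 6, 30), (38, Ada, Lyra, 38, 6, 30), (38, Ada, Nova, 37, 6, 30)}
Selection cid = 38: {(38, Ada, Delta, 16, 6, 30), (38, Ada, Lyra, 38, 6, 30), (38, Ada, Nova, 37, 6, 30)}
Keep only column(s) sid (2 duplicate(s) eliminated): {30}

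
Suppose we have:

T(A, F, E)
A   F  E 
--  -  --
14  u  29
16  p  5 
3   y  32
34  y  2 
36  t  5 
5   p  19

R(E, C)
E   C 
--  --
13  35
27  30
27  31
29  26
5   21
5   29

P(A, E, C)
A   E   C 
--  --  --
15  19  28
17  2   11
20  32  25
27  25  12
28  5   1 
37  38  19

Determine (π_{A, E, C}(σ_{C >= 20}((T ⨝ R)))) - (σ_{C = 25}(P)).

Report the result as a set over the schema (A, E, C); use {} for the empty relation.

Joining T and R on E yields {(14, u, 29, 26), (16, p, 5, 21), (16, p, 5, 29), (36, t, 5, 21), (36, t, 5, 29)}.
Selection C >= 20: {(14, u, 29, 26), (16, p, 5, 21), (16, p, 5, 29), (36, t, 5, 21), (36, t, 5, 29)}
Keep only column(s) A, E, C: {(14, 29, 26), (16, 5, 21), (16, 5, 29), (36, 5, 21), (36, 5, 29)}
Selection C = 25: {(20, 32, 25)}
Set difference of the two operands is {(14, 29, 26), (16, 5, 21), (16, 5, 29), (36, 5, 21), (36, 5, 29)}.

{(14, 29, 26), (16, 5, 21), (16, 5, 29), (36, 5, 21), (36, 5, 29)}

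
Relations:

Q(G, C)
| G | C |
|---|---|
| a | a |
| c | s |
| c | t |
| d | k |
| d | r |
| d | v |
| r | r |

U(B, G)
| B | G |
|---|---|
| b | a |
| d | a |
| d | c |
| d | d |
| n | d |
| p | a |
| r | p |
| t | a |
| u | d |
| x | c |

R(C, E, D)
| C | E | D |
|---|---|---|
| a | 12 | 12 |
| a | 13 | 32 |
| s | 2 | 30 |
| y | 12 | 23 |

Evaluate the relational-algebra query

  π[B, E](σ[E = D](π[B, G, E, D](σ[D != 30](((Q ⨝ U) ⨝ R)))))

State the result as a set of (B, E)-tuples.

{(b, 12), (d, 12), (p, 12), (t, 12)}

Q ⋈ U (natural join on G): {(a, a, b), (a, a, d), (a, a, p), (a, a, t), (c, s, d), (c, s, x), (c, t, d), (c, t, x), (d, k, d), (d, k, n), (d, k, u), (d, r, d), (d, r, n), (d, r, u), (d, v, d), (d, v, n), (d, v, u)}
(Q ⨝ U) ⋈ R (natural join on C): {(a, a, b, 12, 12), (a, a, b, 13, 32), (a, a, d, 12, 12), (a, a, d, 13, 32), (a, a, p, 12, 12), (a, a, p, 13, 32), (a, a, t, 12, 12), (a, a, t, 13, 32), (c, s, d, 2, 30), (c, s, x, 2, 30)}
Apply σ_{D != 30}; surviving tuples: {(a, a, b, 12, 12), (a, a, b, 13, 32), (a, a, d, 12, 12), (a, a, d, 13, 32), (a, a, p, 12, 12), (a, a, p, 13, 32), (a, a, t, 12, 12), (a, a, t, 13, 32)}
π[B, G, E, D]: project onto (B, G, E, D) → {(b, a, 12, 12), (b, a, 13, 32), (d, a, 12, 12), (d, a, 13, 32), (p, a, 12, 12), (p, a, 13, 32), (t, a, 12, 12), (t, a, 13, 32)}
Apply σ_{E = D}; surviving tuples: {(b, a, 12, 12), (d, a, 12, 12), (p, a, 12, 12), (t, a, 12, 12)}
π[B, E]: project onto (B, E) → {(b, 12), (d, 12), (p, 12), (t, 12)}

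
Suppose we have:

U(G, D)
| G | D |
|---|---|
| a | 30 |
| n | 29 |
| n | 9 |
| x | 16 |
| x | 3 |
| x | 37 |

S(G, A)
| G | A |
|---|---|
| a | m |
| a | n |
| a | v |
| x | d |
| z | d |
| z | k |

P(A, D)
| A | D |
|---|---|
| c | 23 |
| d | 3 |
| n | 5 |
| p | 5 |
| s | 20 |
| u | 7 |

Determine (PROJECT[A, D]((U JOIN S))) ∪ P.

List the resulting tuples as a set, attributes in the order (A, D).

{(c, 23), (d, 16), (d, 3), (d, 37), (m, 30), (n, 30), (n, 5), (p, 5), (s, 20), (u, 7), (v, 30)}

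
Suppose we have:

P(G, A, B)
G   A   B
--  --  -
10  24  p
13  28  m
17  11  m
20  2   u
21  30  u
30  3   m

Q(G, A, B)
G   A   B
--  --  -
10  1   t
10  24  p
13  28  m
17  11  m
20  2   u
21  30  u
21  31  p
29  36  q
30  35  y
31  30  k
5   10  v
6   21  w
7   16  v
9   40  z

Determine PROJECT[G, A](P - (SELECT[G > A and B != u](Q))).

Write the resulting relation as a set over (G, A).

{(10, 24), (13, 28), (20, 2), (21, 30), (30, 3)}

Selection G > A and B != u: {(10, 1, t), (17, 11, m), (31, 30, k)}
Difference: {(10, 24, p), (13, 28, m), (17, 11, m), (20, 2, u), (21, 30, u), (30, 3, m)} with {(10, 1, t), (17, 11, m), (31, 30, k)} → {(10, 24, p), (13, 28, m), (20, 2, u), (21, 30, u), (30, 3, m)}
π[G, A]: project onto (G, A) → {(10, 24), (13, 28), (20, 2), (21, 30), (30, 3)}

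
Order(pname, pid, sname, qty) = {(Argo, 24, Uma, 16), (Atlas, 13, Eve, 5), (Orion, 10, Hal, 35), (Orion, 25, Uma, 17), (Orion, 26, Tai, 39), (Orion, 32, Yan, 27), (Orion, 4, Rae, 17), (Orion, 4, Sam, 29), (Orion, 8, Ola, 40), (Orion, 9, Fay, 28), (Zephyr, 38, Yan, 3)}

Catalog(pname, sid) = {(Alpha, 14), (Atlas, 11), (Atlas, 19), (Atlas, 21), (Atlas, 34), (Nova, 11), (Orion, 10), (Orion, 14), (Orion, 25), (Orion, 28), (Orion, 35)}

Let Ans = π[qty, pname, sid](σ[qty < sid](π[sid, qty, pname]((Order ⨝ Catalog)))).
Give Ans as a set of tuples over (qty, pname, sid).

{(17, Orion, 25), (17, Orion, 28), (17, Orion, 35), (27, Orion, 28), (27, Orion, 35), (28, Orion, 35), (29, Orion, 35), (5, Atlas, 11), (5, Atlas, 19), (5, Atlas, 21), (5, Atlas, 34)}

Joining Order and Catalog on pname yields {(Atlas, 13, Eve, 5, 11), (Atlas, 13, Eve, 5, 19), (Atlas, 13, Eve, 5, 21), (Atlas, 13, Eve, 5, 34), (Orion, 10, Hal, 35, 10), (Orion, 10, Hal, 35, 14), (Orion, 10, Hal, 35, 25), (Orion, 10, Hal, 35, 28), (Orion, 10, Hal, 35, 35), (Orion, 25, Uma, 17, 10), (Orion, 25, Uma, 17, 14), (Orion, 25, Uma, 17, 25), (Orion, 25, Uma, 17, 28), (Orion, 25, Uma, 17, 35), (Orion, 26, Tai, 39, 10), (Orion, 26, Tai, 39, 14), (Orion, 26, Tai, 39, 25), (Orion, 26, Tai, 39, 28), (Orion, 26, Tai, 39, 35), (Orion, 32, Yan, 27, 10), (Orion, 32, Yan, 27, 14), (Orion, 32, Yan, 27, 25), (Orion, 32, Yan, 27, 28), (Orion, 32, Yan, 27, 35), (Orion, 4, Rae, 17, 10), (Orion, 4, Rae, 17, 14), (Orion, 4, Rae, 17, 25), (Orion, 4, Rae, 17, 28), (Orion, 4, Rae, 17, 35), (Orion, 4, Sam, 29, 10), (Orion, 4, Sam, 29, 14), (Orion, 4, Sam, 29, 25), (Orion, 4, Sam, 29, 28), (Orion, 4, Sam, 29, 35), (Orion, 8, Ola, 40, 10), (Orion, 8, Ola, 40, 14), (Orion, 8, Ola, 40, 25), (Orion, 8, Ola, 40, 28), (Orion, 8, Ola, 40, 35), (Orion, 9, Fay, 28, 10), (Orion, 9, Fay, 28, 14), (Orion, 9, Fay, 28, 25), (Orion, 9, Fay, 28, 28), (Orion, 9, Fay, 28, 35)}.
π[sid, qty, pname]: project onto (sid, qty, pname) (5 duplicate(s) eliminated) → {(10, 17, Orion), (10, 27, Orion), (10, 28, Orion), (10, 29, Orion), (10, 35, Orion), (10, 39, Orion), (10, 40, Orion), (11, 5, Atlas), (14, 17, Orion), (14, 27, Orion), (14, 28, Orion), (14, 29, Orion), (14, 35, Orion), (14, 39, Orion), (14, 40, Orion), (19, 5, Atlas), (21, 5, Atlas), (25, 17, Orion), (25, 27, Orion), (25, 28, Orion), (25, 29, Orion), (25, 35, Orion), (25, 39, Orion), (25, 40, Orion), (28, 17, Orion), (28, 27, Orion), (28, 28, Orion), (28, 29, Orion), (28, 35, Orion), (28, 39, Orion), (28, 40, Orion), (34, 5, Atlas), (35, 17, Orion), (35, 27, Orion), (35, 28, Orion), (35, 29, Orion), (35, 35, Orion), (35, 39, Orion), (35, 40, Orion)}
Filtering on qty < sid leaves {(11, 5, Atlas), (19, 5, Atlas), (21, 5, Atlas), (25, 17, Orion), (28, 17, Orion), (28, 27, Orion), (34, 5, Atlas), (35, 17, Orion), (35, 27, Orion), (35, 28, Orion), (35, 29, Orion)}.
π[qty, pname, sid]: project onto (qty, pname, sid) → {(17, Orion, 25), (17, Orion, 28), (17, Orion, 35), (27, Orion, 28), (27, Orion, 35), (28, Orion, 35), (29, Orion, 35), (5, Atlas, 11), (5, Atlas, 19), (5, Atlas, 21), (5, Atlas, 34)}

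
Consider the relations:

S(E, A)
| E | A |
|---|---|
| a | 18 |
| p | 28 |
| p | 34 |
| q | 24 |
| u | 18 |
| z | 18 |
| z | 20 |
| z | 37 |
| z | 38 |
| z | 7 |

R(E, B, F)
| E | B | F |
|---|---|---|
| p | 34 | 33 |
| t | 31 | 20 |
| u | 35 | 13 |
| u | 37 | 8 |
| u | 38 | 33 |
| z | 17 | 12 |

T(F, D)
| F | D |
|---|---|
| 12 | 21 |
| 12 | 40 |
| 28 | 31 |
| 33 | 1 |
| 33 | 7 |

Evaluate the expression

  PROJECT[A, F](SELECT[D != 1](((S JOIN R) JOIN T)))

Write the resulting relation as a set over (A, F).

Joining S and R on E yields {(p, 28, 34, 33), (p, 34, 34, 33), (u, 18, 35, 13), (u, 18, 37, 8), (u, 18, 38, 33), (z, 18, 17, 12), (z, 20, 17, 12), (z, 37, 17, 12), (z, 38, 17, 12), (z, 7, 17, 12)}.
Joining (S JOIN R) and T on F yields {(p, 28, 34, 33, 1), (p, 28, 34, 33, 7), (p, 34, 34, 33, 1), (p, 34, 34, 33, 7), (u, 18, 38, 33, 1), (u, 18, 38, 33, 7), (z, 18, 17, 12, 21), (z, 18, 17, 12, 40), (z, 20, 17, 12, 21), (z, 20, 17, 12, 40), (z, 37, 17, 12, 21), (z, 37, 17, 12, 40), (z, 38, 17, 12, 21), (z, 38, 17, 12, 40), (z, 7, 17, 12, 21), (z, 7, 17, 12, 40)}.
Filtering on D != 1 leaves {(p, 28, 34, 33, 7), (p, 34, 34, 33, 7), (u, 18, 38, 33, 7), (z, 18, 17, 12, 21), (z, 18, 17, 12, 40), (z, 20, 17, 12, 21), (z, 20, 17, 12, 40), (z, 37, 17, 12, 21), (z, 37, 17, 12, 40), (z, 38, 17, 12, 21), (z, 38, 17, 12, 40), (z, 7, 17, 12, 21), (z, 7, 17, 12, 40)}.
π_{A, F} gives {(18, 12), (18, 33), (20, 12), (28, 33), (34, 33), (37, 12), (38, 12), (7, 12)} (5 duplicate(s) eliminated).

{(18, 12), (18, 33), (20, 12), (28, 33), (34, 33), (37, 12), (38, 12), (7, 12)}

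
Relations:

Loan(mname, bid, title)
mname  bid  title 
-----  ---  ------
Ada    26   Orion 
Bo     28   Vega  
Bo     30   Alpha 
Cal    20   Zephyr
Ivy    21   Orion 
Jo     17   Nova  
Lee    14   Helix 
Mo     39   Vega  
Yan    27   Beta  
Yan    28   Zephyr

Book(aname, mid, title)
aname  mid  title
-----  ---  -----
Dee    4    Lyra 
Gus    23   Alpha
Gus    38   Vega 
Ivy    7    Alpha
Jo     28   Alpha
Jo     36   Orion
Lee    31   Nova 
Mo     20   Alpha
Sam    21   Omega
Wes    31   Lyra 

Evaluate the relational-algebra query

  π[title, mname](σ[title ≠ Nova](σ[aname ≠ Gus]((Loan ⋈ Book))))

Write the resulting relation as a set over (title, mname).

{(Alpha, Bo), (Orion, Ada), (Orion, Ivy)}

Joining Loan and Book on title yields {(Ada, 26, Orion, Jo, 36), (Bo, 28, Vega, Gus, 38), (Bo, 30, Alpha, Gus, 23), (Bo, 30, Alpha, Ivy, 7), (Bo, 30, Alpha, Jo, 28), (Bo, 30, Alpha, Mo, 20), (Ivy, 21, Orion, Jo, 36), (Jo, 17, Nova, Lee, 31), (Mo, 39, Vega, Gus, 38)}.
σ[aname ≠ Gus]: keep tuples satisfying aname ≠ Gus → {(Ada, 26, Orion, Jo, 36), (Bo, 30, Alpha, Ivy, 7), (Bo, 30, Alpha, Jo, 28), (Bo, 30, Alpha, Mo, 20), (Ivy, 21, Orion, Jo, 36), (Jo, 17, Nova, Lee, 31)}
σ[title ≠ Nova]: keep tuples satisfying title ≠ Nova → {(Ada, 26, Orion, Jo, 36), (Bo, 30, Alpha, Ivy, 7), (Bo, 30, Alpha, Jo, 28), (Bo, 30, Alpha, Mo, 20), (Ivy, 21, Orion, Jo, 36)}
π[title, mname]: project onto (title, mname) (2 duplicate(s) eliminated) → {(Alpha, Bo), (Orion, Ada), (Orion, Ivy)}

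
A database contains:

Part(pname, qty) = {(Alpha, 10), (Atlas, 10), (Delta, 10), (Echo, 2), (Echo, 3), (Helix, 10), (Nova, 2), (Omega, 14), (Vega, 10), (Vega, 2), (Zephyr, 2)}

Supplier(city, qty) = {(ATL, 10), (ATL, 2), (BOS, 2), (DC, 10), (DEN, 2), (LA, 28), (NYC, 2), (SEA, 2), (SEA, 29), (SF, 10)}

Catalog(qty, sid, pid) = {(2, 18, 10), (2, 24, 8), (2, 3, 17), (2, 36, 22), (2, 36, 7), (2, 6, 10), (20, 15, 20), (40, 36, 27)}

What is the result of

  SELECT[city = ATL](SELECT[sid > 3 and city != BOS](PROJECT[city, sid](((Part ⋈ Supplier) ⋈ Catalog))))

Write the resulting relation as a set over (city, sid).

Natural join on qty: {(Alpha, 10, ATL), (Alpha, 10, DC), (Alpha, 10, SF), (Atlas, 10, ATL), (Atlas, 10, DC), (Atlas, 10, SF), (Delta, 10, ATL), (Delta, 10, DC), (Delta, 10, SF), (Echo, 2, ATL), (Echo, 2, BOS), (Echo, 2, DEN), (Echo, 2, NYC), (Echo, 2, SEA), (Helix, 10, ATL), (Helix, 10, DC), (Helix, 10, SF), (Nova, 2, ATL), (Nova, 2, BOS), (Nova, 2, DEN), (Nova, 2, NYC), (Nova, 2, SEA), (Vega, 10, ATL), (Vega, 10, DC), (Vega, 10, SF), (Vega, 2, ATL), (Vega, 2, BOS), (Vega, 2, DEN), (Vega, 2, NYC), (Vega, 2, SEA), (Zephyr, 2, ATL), (Zephyr, 2, BOS), (Zephyr, 2, DEN), (Zephyr, 2, NYC), (Zephyr, 2, SEA)}
Natural join on qty: {(Echo, 2, ATL, 18, 10), (Echo, 2, ATL, 24, 8), (Echo, 2, ATL, 3, 17), (Echo, 2, ATL, 36, 22), (Echo, 2, ATL, 36, 7), (Echo, 2, ATL, 6, 10), (Echo, 2, BOS, 18, 10), (Echo, 2, BOS, 24, 8), (Echo, 2, BOS, 3, 17), (Echo, 2, BOS, 36, 22), (Echo, 2, BOS, 36, 7), (Echo, 2, BOS, 6, 10), (Echo, 2, DEN, 18, 10), (Echo, 2, DEN, 24, 8), (Echo, 2, DEN, 3, 17), (Echo, 2, DEN, 36, 22), (Echo, 2, DEN, 36, 7), (Echo, 2, DEN, 6, 10), (Echo, 2, NYC, 18, 10), (Echo, 2, NYC, 24, 8), (Echo, 2, NYC, 3, 17), (Echo, 2, NYC, 36, 22), (Echo, 2, NYC, 36, 7), (Echo, 2, NYC, 6, 10), (Echo, 2, SEA, 18, 10), (Echo, 2, SEA, 24, 8), (Echo, 2, SEA, 3, 17), (Echo, 2, SEA, 36, 22), (Echo, 2, SEA, 36, 7), (Echo, 2, SEA, 6, 10), (Nova, 2, ATL, 18, 10), (Nova, 2, ATL, 24, 8), (Nova, 2, ATL, 3, 17), (Nova, 2, ATL, 36, 22), (Nova, 2, ATL, 36, 7), (Nova, 2, ATL, 6, 10), (Nova, 2, BOS, 18, 10), (Nova, 2, BOS, 24, 8), (Nova, 2, BOS, 3, 17), (Nova, 2, BOS, 36, 22), (Nova, 2, BOS, 36, 7), (Nova, 2, BOS, 6, 10), (Nova, 2, DEN, 18, 10), (Nova, 2, DEN, 24, 8), (Nova, 2, DEN, 3, 17), (Nova, 2, DEN, 36, 22), (Nova, 2, DEN, 36, 7), (Nova, 2, DEN, 6, 10), (Nova, 2, NYC, 18, 10), (Nova, 2, NYC, 24, 8), (Nova, 2, NYC, 3, 17), (Nova, 2, NYC, 36, 22), (Nova, 2, NYC, 36, 7), (Nova, 2, NYC, 6, 10), (Nova, 2, SEA, 18, 10), (Nova, 2, SEA, 24, 8), (Nova, 2, SEA, 3, 17), (Nova, 2, SEA, 36, 22), (Nova, 2, SEA, 36, 7), (Nova, 2, SEA, 6, 10), (Vega, 2, ATL, 18, 10), (Vega, 2, ATL, 24, 8), (Vega, 2, ATL, 3, 17), (Vega, 2, ATL, 36, 22), (Vega, 2, ATL, 36, 7), (Vega, 2, ATL, 6, 10), (Vega, 2, BOS, 18, 10), (Vega, 2, BOS, 24, 8), (Vega, 2, BOS, 3, 17), (Vega, 2, BOS, 36, 22), (Vega, 2, BOS, 36, 7), (Vega, 2, BOS, 6, 10), (Vega, 2, DEN, 18, 10), (Vega, 2, DEN, 24, 8), (Vega, 2, DEN, 3, 17), (Vega, 2, DEN, 36, 22), (Vega, 2, DEN, 36, 7), (Vega, 2, DEN, 6, 10), (Vega, 2, NYC, 18, 10), (Vega, 2, NYC, 24, 8), (Vega, 2, NYC, 3, 17), (Vega, 2, NYC, 36, 22), (Vega, 2, NYC, 36, 7), (Vega, 2, NYC, 6, 10), (Vega, 2, SEA, 18, 10), (Vega, 2, SEA, 24, 8), (Vega, 2, SEA, 3, 17), (Vega, 2, SEA, 36, 22), (Vega, 2, SEA, 36, 7), (Vega, 2, SEA, 6, 10), (Zephyr, 2, ATL, 18, 10), (Zephyr, 2, ATL, 24, 8), (Zephyr, 2, ATL, 3, 17), (Zephyr, 2, ATL, 36, 22), (Zephyr, 2, ATL, 36, 7), (Zephyr, 2, ATL, 6, 10), (Zephyr, 2, BOS, 18, 10), (Zephyr, 2, BOS, 24, 8), (Zephyr, 2, BOS, 3, 17), (Zephyr, 2, BOS, 36, 22), (Zephyr, 2, BOS, 36, 7), (Zephyr, 2, BOS, 6, 10), (Zephyr, 2, DEN, 18, 10), (Zephyr, 2, DEN, 24, 8), (Zephyr, 2, DEN, 3, 17), (Zephyr, 2, DEN, 36, 22), (Zephyr, 2, DEN, 36, 7), (Zephyr, 2, DEN, 6, 10), (Zephyr, 2, NYC, 18, 10), (Zephyr, 2, NYC, 24, 8), (Zephyr, 2, NYC, 3, 17), (Zephyr, 2, NYC, 36, 22), (Zephyr, 2, NYC, 36, 7), (Zephyr, 2, NYC, 6, 10), (Zephyr, 2, SEA, 18, 10), (Zephyr, 2, SEA, 24, 8), (Zephyr, 2, SEA, 3, 17), (Zephyr, 2, SEA, 36, 22), (Zephyr, 2, SEA, 36, 7), (Zephyr, 2, SEA, 6, 10)}
Keep only column(s) city, sid (95 duplicate(s) eliminated): {(ATL, 18), (ATL, 24), (ATL, 3), (ATL, 36), (ATL, 6), (BOS, 18), (BOS, 24), (BOS, 3), (BOS, 36), (BOS, 6), (DEN, 18), (DEN, 24), (DEN, 3), (DEN, 36), (DEN, 6), (NYC, 18), (NYC, 24), (NYC, 3), (NYC, 36), (NYC, 6), (SEA, 18), (SEA, 24), (SEA, 3), (SEA, 36), (SEA, 6)}
Filtering on sid > 3 and city != BOS leaves {(ATL, 18), (ATL, 24), (ATL, 36), (ATL, 6), (DEN, 18), (DEN, 24), (DEN, 36), (DEN, 6), (NYC, 18), (NYC, 24), (NYC, 36), (NYC, 6), (SEA, 18), (SEA, 24), (SEA, 36), (SEA, 6)}.
Filtering on city = ATL leaves {(ATL, 18), (ATL, 24), (ATL, 36), (ATL, 6)}.

{(ATL, 18), (ATL, 24), (ATL, 36), (ATL, 6)}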